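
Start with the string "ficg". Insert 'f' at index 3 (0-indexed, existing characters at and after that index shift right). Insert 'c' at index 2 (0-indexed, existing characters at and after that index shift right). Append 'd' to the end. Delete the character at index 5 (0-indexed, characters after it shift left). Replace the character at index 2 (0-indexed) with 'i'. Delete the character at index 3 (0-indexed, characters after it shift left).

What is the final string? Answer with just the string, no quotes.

Answer: fiifd

Derivation:
Applying each edit step by step:
Start: "ficg"
Op 1 (insert 'f' at idx 3): "ficg" -> "ficfg"
Op 2 (insert 'c' at idx 2): "ficfg" -> "ficcfg"
Op 3 (append 'd'): "ficcfg" -> "ficcfgd"
Op 4 (delete idx 5 = 'g'): "ficcfgd" -> "ficcfd"
Op 5 (replace idx 2: 'c' -> 'i'): "ficcfd" -> "fiicfd"
Op 6 (delete idx 3 = 'c'): "fiicfd" -> "fiifd"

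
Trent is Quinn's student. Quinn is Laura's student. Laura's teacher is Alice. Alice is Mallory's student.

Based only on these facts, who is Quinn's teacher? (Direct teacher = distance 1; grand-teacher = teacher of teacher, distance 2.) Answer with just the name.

Answer: Laura

Derivation:
Reconstructing the teacher chain from the given facts:
  Mallory -> Alice -> Laura -> Quinn -> Trent
(each arrow means 'teacher of the next')
Positions in the chain (0 = top):
  position of Mallory: 0
  position of Alice: 1
  position of Laura: 2
  position of Quinn: 3
  position of Trent: 4

Quinn is at position 3; the teacher is 1 step up the chain, i.e. position 2: Laura.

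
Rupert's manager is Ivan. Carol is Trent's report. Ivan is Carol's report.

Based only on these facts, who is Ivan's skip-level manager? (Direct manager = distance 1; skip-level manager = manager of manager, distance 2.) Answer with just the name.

Reconstructing the manager chain from the given facts:
  Trent -> Carol -> Ivan -> Rupert
(each arrow means 'manager of the next')
Positions in the chain (0 = top):
  position of Trent: 0
  position of Carol: 1
  position of Ivan: 2
  position of Rupert: 3

Ivan is at position 2; the skip-level manager is 2 steps up the chain, i.e. position 0: Trent.

Answer: Trent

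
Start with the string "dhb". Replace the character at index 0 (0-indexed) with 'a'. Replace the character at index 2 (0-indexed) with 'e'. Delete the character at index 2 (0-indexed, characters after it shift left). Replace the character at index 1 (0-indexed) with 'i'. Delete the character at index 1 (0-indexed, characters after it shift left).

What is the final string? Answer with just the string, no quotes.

Applying each edit step by step:
Start: "dhb"
Op 1 (replace idx 0: 'd' -> 'a'): "dhb" -> "ahb"
Op 2 (replace idx 2: 'b' -> 'e'): "ahb" -> "ahe"
Op 3 (delete idx 2 = 'e'): "ahe" -> "ah"
Op 4 (replace idx 1: 'h' -> 'i'): "ah" -> "ai"
Op 5 (delete idx 1 = 'i'): "ai" -> "a"

Answer: a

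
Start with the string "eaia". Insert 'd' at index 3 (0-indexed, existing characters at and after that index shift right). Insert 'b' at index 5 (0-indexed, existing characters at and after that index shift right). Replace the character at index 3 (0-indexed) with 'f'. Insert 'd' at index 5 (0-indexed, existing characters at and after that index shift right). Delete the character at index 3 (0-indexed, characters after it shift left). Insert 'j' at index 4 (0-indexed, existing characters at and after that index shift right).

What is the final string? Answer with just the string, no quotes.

Answer: eaiajdb

Derivation:
Applying each edit step by step:
Start: "eaia"
Op 1 (insert 'd' at idx 3): "eaia" -> "eaida"
Op 2 (insert 'b' at idx 5): "eaida" -> "eaidab"
Op 3 (replace idx 3: 'd' -> 'f'): "eaidab" -> "eaifab"
Op 4 (insert 'd' at idx 5): "eaifab" -> "eaifadb"
Op 5 (delete idx 3 = 'f'): "eaifadb" -> "eaiadb"
Op 6 (insert 'j' at idx 4): "eaiadb" -> "eaiajdb"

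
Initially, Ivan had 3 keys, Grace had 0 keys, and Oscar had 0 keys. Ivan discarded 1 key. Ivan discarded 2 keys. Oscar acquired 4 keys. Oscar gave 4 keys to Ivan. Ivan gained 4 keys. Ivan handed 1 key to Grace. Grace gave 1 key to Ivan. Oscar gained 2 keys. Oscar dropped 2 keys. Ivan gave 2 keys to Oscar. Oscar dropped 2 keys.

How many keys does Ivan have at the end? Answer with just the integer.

Tracking counts step by step:
Start: Ivan=3, Grace=0, Oscar=0
Event 1 (Ivan -1): Ivan: 3 -> 2. State: Ivan=2, Grace=0, Oscar=0
Event 2 (Ivan -2): Ivan: 2 -> 0. State: Ivan=0, Grace=0, Oscar=0
Event 3 (Oscar +4): Oscar: 0 -> 4. State: Ivan=0, Grace=0, Oscar=4
Event 4 (Oscar -> Ivan, 4): Oscar: 4 -> 0, Ivan: 0 -> 4. State: Ivan=4, Grace=0, Oscar=0
Event 5 (Ivan +4): Ivan: 4 -> 8. State: Ivan=8, Grace=0, Oscar=0
Event 6 (Ivan -> Grace, 1): Ivan: 8 -> 7, Grace: 0 -> 1. State: Ivan=7, Grace=1, Oscar=0
Event 7 (Grace -> Ivan, 1): Grace: 1 -> 0, Ivan: 7 -> 8. State: Ivan=8, Grace=0, Oscar=0
Event 8 (Oscar +2): Oscar: 0 -> 2. State: Ivan=8, Grace=0, Oscar=2
Event 9 (Oscar -2): Oscar: 2 -> 0. State: Ivan=8, Grace=0, Oscar=0
Event 10 (Ivan -> Oscar, 2): Ivan: 8 -> 6, Oscar: 0 -> 2. State: Ivan=6, Grace=0, Oscar=2
Event 11 (Oscar -2): Oscar: 2 -> 0. State: Ivan=6, Grace=0, Oscar=0

Ivan's final count: 6

Answer: 6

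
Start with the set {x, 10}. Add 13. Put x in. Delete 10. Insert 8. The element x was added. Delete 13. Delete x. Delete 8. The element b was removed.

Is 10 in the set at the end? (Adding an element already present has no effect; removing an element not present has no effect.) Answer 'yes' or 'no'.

Tracking the set through each operation:
Start: {10, x}
Event 1 (add 13): added. Set: {10, 13, x}
Event 2 (add x): already present, no change. Set: {10, 13, x}
Event 3 (remove 10): removed. Set: {13, x}
Event 4 (add 8): added. Set: {13, 8, x}
Event 5 (add x): already present, no change. Set: {13, 8, x}
Event 6 (remove 13): removed. Set: {8, x}
Event 7 (remove x): removed. Set: {8}
Event 8 (remove 8): removed. Set: {}
Event 9 (remove b): not present, no change. Set: {}

Final set: {} (size 0)
10 is NOT in the final set.

Answer: no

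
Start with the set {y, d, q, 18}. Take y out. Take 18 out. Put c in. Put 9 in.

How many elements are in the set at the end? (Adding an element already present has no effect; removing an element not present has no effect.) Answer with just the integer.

Tracking the set through each operation:
Start: {18, d, q, y}
Event 1 (remove y): removed. Set: {18, d, q}
Event 2 (remove 18): removed. Set: {d, q}
Event 3 (add c): added. Set: {c, d, q}
Event 4 (add 9): added. Set: {9, c, d, q}

Final set: {9, c, d, q} (size 4)

Answer: 4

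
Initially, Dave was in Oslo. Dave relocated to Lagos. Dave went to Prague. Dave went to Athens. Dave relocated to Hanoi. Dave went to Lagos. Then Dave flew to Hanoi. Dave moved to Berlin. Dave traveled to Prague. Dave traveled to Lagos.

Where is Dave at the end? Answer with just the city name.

Tracking Dave's location:
Start: Dave is in Oslo.
After move 1: Oslo -> Lagos. Dave is in Lagos.
After move 2: Lagos -> Prague. Dave is in Prague.
After move 3: Prague -> Athens. Dave is in Athens.
After move 4: Athens -> Hanoi. Dave is in Hanoi.
After move 5: Hanoi -> Lagos. Dave is in Lagos.
After move 6: Lagos -> Hanoi. Dave is in Hanoi.
After move 7: Hanoi -> Berlin. Dave is in Berlin.
After move 8: Berlin -> Prague. Dave is in Prague.
After move 9: Prague -> Lagos. Dave is in Lagos.

Answer: Lagos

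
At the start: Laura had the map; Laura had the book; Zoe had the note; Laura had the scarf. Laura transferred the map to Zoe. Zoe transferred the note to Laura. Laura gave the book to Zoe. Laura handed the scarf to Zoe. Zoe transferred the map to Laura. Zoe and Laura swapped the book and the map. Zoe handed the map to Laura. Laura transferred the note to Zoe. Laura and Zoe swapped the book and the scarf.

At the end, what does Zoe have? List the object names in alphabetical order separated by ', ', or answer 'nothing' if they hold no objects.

Tracking all object holders:
Start: map:Laura, book:Laura, note:Zoe, scarf:Laura
Event 1 (give map: Laura -> Zoe). State: map:Zoe, book:Laura, note:Zoe, scarf:Laura
Event 2 (give note: Zoe -> Laura). State: map:Zoe, book:Laura, note:Laura, scarf:Laura
Event 3 (give book: Laura -> Zoe). State: map:Zoe, book:Zoe, note:Laura, scarf:Laura
Event 4 (give scarf: Laura -> Zoe). State: map:Zoe, book:Zoe, note:Laura, scarf:Zoe
Event 5 (give map: Zoe -> Laura). State: map:Laura, book:Zoe, note:Laura, scarf:Zoe
Event 6 (swap book<->map: now book:Laura, map:Zoe). State: map:Zoe, book:Laura, note:Laura, scarf:Zoe
Event 7 (give map: Zoe -> Laura). State: map:Laura, book:Laura, note:Laura, scarf:Zoe
Event 8 (give note: Laura -> Zoe). State: map:Laura, book:Laura, note:Zoe, scarf:Zoe
Event 9 (swap book<->scarf: now book:Zoe, scarf:Laura). State: map:Laura, book:Zoe, note:Zoe, scarf:Laura

Final state: map:Laura, book:Zoe, note:Zoe, scarf:Laura
Zoe holds: book, note.

Answer: book, note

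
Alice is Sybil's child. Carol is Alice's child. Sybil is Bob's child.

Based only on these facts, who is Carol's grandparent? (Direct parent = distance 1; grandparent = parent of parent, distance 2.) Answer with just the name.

Answer: Sybil

Derivation:
Reconstructing the parent chain from the given facts:
  Bob -> Sybil -> Alice -> Carol
(each arrow means 'parent of the next')
Positions in the chain (0 = top):
  position of Bob: 0
  position of Sybil: 1
  position of Alice: 2
  position of Carol: 3

Carol is at position 3; the grandparent is 2 steps up the chain, i.e. position 1: Sybil.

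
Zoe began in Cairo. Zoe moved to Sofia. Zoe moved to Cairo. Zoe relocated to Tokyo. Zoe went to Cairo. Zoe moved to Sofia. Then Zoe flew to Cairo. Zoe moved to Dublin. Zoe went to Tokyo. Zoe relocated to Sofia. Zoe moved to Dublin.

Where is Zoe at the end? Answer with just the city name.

Tracking Zoe's location:
Start: Zoe is in Cairo.
After move 1: Cairo -> Sofia. Zoe is in Sofia.
After move 2: Sofia -> Cairo. Zoe is in Cairo.
After move 3: Cairo -> Tokyo. Zoe is in Tokyo.
After move 4: Tokyo -> Cairo. Zoe is in Cairo.
After move 5: Cairo -> Sofia. Zoe is in Sofia.
After move 6: Sofia -> Cairo. Zoe is in Cairo.
After move 7: Cairo -> Dublin. Zoe is in Dublin.
After move 8: Dublin -> Tokyo. Zoe is in Tokyo.
After move 9: Tokyo -> Sofia. Zoe is in Sofia.
After move 10: Sofia -> Dublin. Zoe is in Dublin.

Answer: Dublin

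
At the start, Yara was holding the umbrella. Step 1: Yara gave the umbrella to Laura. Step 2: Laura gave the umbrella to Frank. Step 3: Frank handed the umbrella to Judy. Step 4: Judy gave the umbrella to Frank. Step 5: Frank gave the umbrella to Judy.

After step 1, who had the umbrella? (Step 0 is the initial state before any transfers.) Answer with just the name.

Answer: Laura

Derivation:
Tracking the umbrella holder through step 1:
After step 0 (start): Yara
After step 1: Laura

At step 1, the holder is Laura.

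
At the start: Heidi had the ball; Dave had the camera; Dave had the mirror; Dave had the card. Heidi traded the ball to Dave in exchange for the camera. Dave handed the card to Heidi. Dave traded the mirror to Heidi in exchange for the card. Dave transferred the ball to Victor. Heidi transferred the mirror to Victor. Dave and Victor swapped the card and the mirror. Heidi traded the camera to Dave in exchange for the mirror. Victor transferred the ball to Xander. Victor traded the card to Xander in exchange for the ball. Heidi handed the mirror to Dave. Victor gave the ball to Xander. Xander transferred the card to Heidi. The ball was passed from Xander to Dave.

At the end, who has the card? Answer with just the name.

Answer: Heidi

Derivation:
Tracking all object holders:
Start: ball:Heidi, camera:Dave, mirror:Dave, card:Dave
Event 1 (swap ball<->camera: now ball:Dave, camera:Heidi). State: ball:Dave, camera:Heidi, mirror:Dave, card:Dave
Event 2 (give card: Dave -> Heidi). State: ball:Dave, camera:Heidi, mirror:Dave, card:Heidi
Event 3 (swap mirror<->card: now mirror:Heidi, card:Dave). State: ball:Dave, camera:Heidi, mirror:Heidi, card:Dave
Event 4 (give ball: Dave -> Victor). State: ball:Victor, camera:Heidi, mirror:Heidi, card:Dave
Event 5 (give mirror: Heidi -> Victor). State: ball:Victor, camera:Heidi, mirror:Victor, card:Dave
Event 6 (swap card<->mirror: now card:Victor, mirror:Dave). State: ball:Victor, camera:Heidi, mirror:Dave, card:Victor
Event 7 (swap camera<->mirror: now camera:Dave, mirror:Heidi). State: ball:Victor, camera:Dave, mirror:Heidi, card:Victor
Event 8 (give ball: Victor -> Xander). State: ball:Xander, camera:Dave, mirror:Heidi, card:Victor
Event 9 (swap card<->ball: now card:Xander, ball:Victor). State: ball:Victor, camera:Dave, mirror:Heidi, card:Xander
Event 10 (give mirror: Heidi -> Dave). State: ball:Victor, camera:Dave, mirror:Dave, card:Xander
Event 11 (give ball: Victor -> Xander). State: ball:Xander, camera:Dave, mirror:Dave, card:Xander
Event 12 (give card: Xander -> Heidi). State: ball:Xander, camera:Dave, mirror:Dave, card:Heidi
Event 13 (give ball: Xander -> Dave). State: ball:Dave, camera:Dave, mirror:Dave, card:Heidi

Final state: ball:Dave, camera:Dave, mirror:Dave, card:Heidi
The card is held by Heidi.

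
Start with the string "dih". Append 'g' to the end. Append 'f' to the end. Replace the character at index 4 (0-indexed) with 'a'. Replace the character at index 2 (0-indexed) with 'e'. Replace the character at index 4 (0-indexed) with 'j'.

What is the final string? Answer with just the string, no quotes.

Answer: diegj

Derivation:
Applying each edit step by step:
Start: "dih"
Op 1 (append 'g'): "dih" -> "dihg"
Op 2 (append 'f'): "dihg" -> "dihgf"
Op 3 (replace idx 4: 'f' -> 'a'): "dihgf" -> "dihga"
Op 4 (replace idx 2: 'h' -> 'e'): "dihga" -> "diega"
Op 5 (replace idx 4: 'a' -> 'j'): "diega" -> "diegj"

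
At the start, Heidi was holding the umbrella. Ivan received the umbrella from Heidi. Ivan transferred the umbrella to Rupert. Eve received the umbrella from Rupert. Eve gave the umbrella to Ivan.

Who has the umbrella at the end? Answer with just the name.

Tracking the umbrella through each event:
Start: Heidi has the umbrella.
After event 1: Ivan has the umbrella.
After event 2: Rupert has the umbrella.
After event 3: Eve has the umbrella.
After event 4: Ivan has the umbrella.

Answer: Ivan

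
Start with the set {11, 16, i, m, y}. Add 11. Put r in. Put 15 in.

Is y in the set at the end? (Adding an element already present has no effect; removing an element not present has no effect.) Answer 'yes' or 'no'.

Tracking the set through each operation:
Start: {11, 16, i, m, y}
Event 1 (add 11): already present, no change. Set: {11, 16, i, m, y}
Event 2 (add r): added. Set: {11, 16, i, m, r, y}
Event 3 (add 15): added. Set: {11, 15, 16, i, m, r, y}

Final set: {11, 15, 16, i, m, r, y} (size 7)
y is in the final set.

Answer: yes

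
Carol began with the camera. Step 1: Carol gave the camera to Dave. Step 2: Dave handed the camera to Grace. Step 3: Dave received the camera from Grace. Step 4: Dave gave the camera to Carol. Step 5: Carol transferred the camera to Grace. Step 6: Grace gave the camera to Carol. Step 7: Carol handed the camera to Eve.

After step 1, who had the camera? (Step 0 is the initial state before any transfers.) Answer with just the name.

Tracking the camera holder through step 1:
After step 0 (start): Carol
After step 1: Dave

At step 1, the holder is Dave.

Answer: Dave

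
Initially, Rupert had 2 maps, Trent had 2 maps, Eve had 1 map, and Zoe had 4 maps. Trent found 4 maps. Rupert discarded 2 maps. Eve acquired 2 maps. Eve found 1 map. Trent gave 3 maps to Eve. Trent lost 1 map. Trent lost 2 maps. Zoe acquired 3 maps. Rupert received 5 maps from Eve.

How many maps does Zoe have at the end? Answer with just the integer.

Answer: 7

Derivation:
Tracking counts step by step:
Start: Rupert=2, Trent=2, Eve=1, Zoe=4
Event 1 (Trent +4): Trent: 2 -> 6. State: Rupert=2, Trent=6, Eve=1, Zoe=4
Event 2 (Rupert -2): Rupert: 2 -> 0. State: Rupert=0, Trent=6, Eve=1, Zoe=4
Event 3 (Eve +2): Eve: 1 -> 3. State: Rupert=0, Trent=6, Eve=3, Zoe=4
Event 4 (Eve +1): Eve: 3 -> 4. State: Rupert=0, Trent=6, Eve=4, Zoe=4
Event 5 (Trent -> Eve, 3): Trent: 6 -> 3, Eve: 4 -> 7. State: Rupert=0, Trent=3, Eve=7, Zoe=4
Event 6 (Trent -1): Trent: 3 -> 2. State: Rupert=0, Trent=2, Eve=7, Zoe=4
Event 7 (Trent -2): Trent: 2 -> 0. State: Rupert=0, Trent=0, Eve=7, Zoe=4
Event 8 (Zoe +3): Zoe: 4 -> 7. State: Rupert=0, Trent=0, Eve=7, Zoe=7
Event 9 (Eve -> Rupert, 5): Eve: 7 -> 2, Rupert: 0 -> 5. State: Rupert=5, Trent=0, Eve=2, Zoe=7

Zoe's final count: 7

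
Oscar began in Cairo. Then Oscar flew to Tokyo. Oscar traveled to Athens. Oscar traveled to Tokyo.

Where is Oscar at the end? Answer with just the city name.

Answer: Tokyo

Derivation:
Tracking Oscar's location:
Start: Oscar is in Cairo.
After move 1: Cairo -> Tokyo. Oscar is in Tokyo.
After move 2: Tokyo -> Athens. Oscar is in Athens.
After move 3: Athens -> Tokyo. Oscar is in Tokyo.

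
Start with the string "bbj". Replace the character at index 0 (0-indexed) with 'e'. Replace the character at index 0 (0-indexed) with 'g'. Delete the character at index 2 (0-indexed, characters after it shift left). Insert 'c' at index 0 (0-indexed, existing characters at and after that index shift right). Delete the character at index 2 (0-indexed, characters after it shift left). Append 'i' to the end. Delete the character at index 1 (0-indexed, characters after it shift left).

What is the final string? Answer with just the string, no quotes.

Answer: ci

Derivation:
Applying each edit step by step:
Start: "bbj"
Op 1 (replace idx 0: 'b' -> 'e'): "bbj" -> "ebj"
Op 2 (replace idx 0: 'e' -> 'g'): "ebj" -> "gbj"
Op 3 (delete idx 2 = 'j'): "gbj" -> "gb"
Op 4 (insert 'c' at idx 0): "gb" -> "cgb"
Op 5 (delete idx 2 = 'b'): "cgb" -> "cg"
Op 6 (append 'i'): "cg" -> "cgi"
Op 7 (delete idx 1 = 'g'): "cgi" -> "ci"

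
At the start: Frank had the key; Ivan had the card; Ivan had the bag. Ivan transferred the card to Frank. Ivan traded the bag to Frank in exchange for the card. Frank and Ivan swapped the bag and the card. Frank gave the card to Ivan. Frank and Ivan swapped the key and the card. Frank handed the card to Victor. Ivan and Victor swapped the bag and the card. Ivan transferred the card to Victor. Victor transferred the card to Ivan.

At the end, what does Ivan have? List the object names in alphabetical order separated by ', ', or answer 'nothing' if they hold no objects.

Answer: card, key

Derivation:
Tracking all object holders:
Start: key:Frank, card:Ivan, bag:Ivan
Event 1 (give card: Ivan -> Frank). State: key:Frank, card:Frank, bag:Ivan
Event 2 (swap bag<->card: now bag:Frank, card:Ivan). State: key:Frank, card:Ivan, bag:Frank
Event 3 (swap bag<->card: now bag:Ivan, card:Frank). State: key:Frank, card:Frank, bag:Ivan
Event 4 (give card: Frank -> Ivan). State: key:Frank, card:Ivan, bag:Ivan
Event 5 (swap key<->card: now key:Ivan, card:Frank). State: key:Ivan, card:Frank, bag:Ivan
Event 6 (give card: Frank -> Victor). State: key:Ivan, card:Victor, bag:Ivan
Event 7 (swap bag<->card: now bag:Victor, card:Ivan). State: key:Ivan, card:Ivan, bag:Victor
Event 8 (give card: Ivan -> Victor). State: key:Ivan, card:Victor, bag:Victor
Event 9 (give card: Victor -> Ivan). State: key:Ivan, card:Ivan, bag:Victor

Final state: key:Ivan, card:Ivan, bag:Victor
Ivan holds: card, key.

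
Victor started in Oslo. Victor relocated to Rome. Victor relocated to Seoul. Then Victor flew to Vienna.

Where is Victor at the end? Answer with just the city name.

Answer: Vienna

Derivation:
Tracking Victor's location:
Start: Victor is in Oslo.
After move 1: Oslo -> Rome. Victor is in Rome.
After move 2: Rome -> Seoul. Victor is in Seoul.
After move 3: Seoul -> Vienna. Victor is in Vienna.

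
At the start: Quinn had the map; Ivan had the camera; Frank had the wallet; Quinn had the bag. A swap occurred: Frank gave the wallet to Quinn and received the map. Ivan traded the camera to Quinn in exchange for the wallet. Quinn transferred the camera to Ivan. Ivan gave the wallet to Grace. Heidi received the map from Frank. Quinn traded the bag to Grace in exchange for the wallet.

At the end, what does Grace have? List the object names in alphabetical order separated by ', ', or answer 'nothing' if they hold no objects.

Tracking all object holders:
Start: map:Quinn, camera:Ivan, wallet:Frank, bag:Quinn
Event 1 (swap wallet<->map: now wallet:Quinn, map:Frank). State: map:Frank, camera:Ivan, wallet:Quinn, bag:Quinn
Event 2 (swap camera<->wallet: now camera:Quinn, wallet:Ivan). State: map:Frank, camera:Quinn, wallet:Ivan, bag:Quinn
Event 3 (give camera: Quinn -> Ivan). State: map:Frank, camera:Ivan, wallet:Ivan, bag:Quinn
Event 4 (give wallet: Ivan -> Grace). State: map:Frank, camera:Ivan, wallet:Grace, bag:Quinn
Event 5 (give map: Frank -> Heidi). State: map:Heidi, camera:Ivan, wallet:Grace, bag:Quinn
Event 6 (swap bag<->wallet: now bag:Grace, wallet:Quinn). State: map:Heidi, camera:Ivan, wallet:Quinn, bag:Grace

Final state: map:Heidi, camera:Ivan, wallet:Quinn, bag:Grace
Grace holds: bag.

Answer: bag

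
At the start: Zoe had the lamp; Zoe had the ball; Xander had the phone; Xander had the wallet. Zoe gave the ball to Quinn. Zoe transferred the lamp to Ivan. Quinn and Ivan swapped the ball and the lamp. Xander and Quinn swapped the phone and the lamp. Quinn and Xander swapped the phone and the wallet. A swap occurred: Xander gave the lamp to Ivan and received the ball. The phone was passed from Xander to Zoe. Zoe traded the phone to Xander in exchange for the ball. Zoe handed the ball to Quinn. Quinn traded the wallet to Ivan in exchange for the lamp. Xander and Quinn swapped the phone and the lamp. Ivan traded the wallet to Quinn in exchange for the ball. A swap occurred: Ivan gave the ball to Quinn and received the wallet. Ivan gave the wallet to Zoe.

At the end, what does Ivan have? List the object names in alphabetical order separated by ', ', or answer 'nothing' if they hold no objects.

Tracking all object holders:
Start: lamp:Zoe, ball:Zoe, phone:Xander, wallet:Xander
Event 1 (give ball: Zoe -> Quinn). State: lamp:Zoe, ball:Quinn, phone:Xander, wallet:Xander
Event 2 (give lamp: Zoe -> Ivan). State: lamp:Ivan, ball:Quinn, phone:Xander, wallet:Xander
Event 3 (swap ball<->lamp: now ball:Ivan, lamp:Quinn). State: lamp:Quinn, ball:Ivan, phone:Xander, wallet:Xander
Event 4 (swap phone<->lamp: now phone:Quinn, lamp:Xander). State: lamp:Xander, ball:Ivan, phone:Quinn, wallet:Xander
Event 5 (swap phone<->wallet: now phone:Xander, wallet:Quinn). State: lamp:Xander, ball:Ivan, phone:Xander, wallet:Quinn
Event 6 (swap lamp<->ball: now lamp:Ivan, ball:Xander). State: lamp:Ivan, ball:Xander, phone:Xander, wallet:Quinn
Event 7 (give phone: Xander -> Zoe). State: lamp:Ivan, ball:Xander, phone:Zoe, wallet:Quinn
Event 8 (swap phone<->ball: now phone:Xander, ball:Zoe). State: lamp:Ivan, ball:Zoe, phone:Xander, wallet:Quinn
Event 9 (give ball: Zoe -> Quinn). State: lamp:Ivan, ball:Quinn, phone:Xander, wallet:Quinn
Event 10 (swap wallet<->lamp: now wallet:Ivan, lamp:Quinn). State: lamp:Quinn, ball:Quinn, phone:Xander, wallet:Ivan
Event 11 (swap phone<->lamp: now phone:Quinn, lamp:Xander). State: lamp:Xander, ball:Quinn, phone:Quinn, wallet:Ivan
Event 12 (swap wallet<->ball: now wallet:Quinn, ball:Ivan). State: lamp:Xander, ball:Ivan, phone:Quinn, wallet:Quinn
Event 13 (swap ball<->wallet: now ball:Quinn, wallet:Ivan). State: lamp:Xander, ball:Quinn, phone:Quinn, wallet:Ivan
Event 14 (give wallet: Ivan -> Zoe). State: lamp:Xander, ball:Quinn, phone:Quinn, wallet:Zoe

Final state: lamp:Xander, ball:Quinn, phone:Quinn, wallet:Zoe
Ivan holds: (nothing).

Answer: nothing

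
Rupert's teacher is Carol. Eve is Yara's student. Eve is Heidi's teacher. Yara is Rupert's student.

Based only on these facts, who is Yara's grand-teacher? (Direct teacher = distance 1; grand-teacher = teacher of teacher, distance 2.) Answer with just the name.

Reconstructing the teacher chain from the given facts:
  Carol -> Rupert -> Yara -> Eve -> Heidi
(each arrow means 'teacher of the next')
Positions in the chain (0 = top):
  position of Carol: 0
  position of Rupert: 1
  position of Yara: 2
  position of Eve: 3
  position of Heidi: 4

Yara is at position 2; the grand-teacher is 2 steps up the chain, i.e. position 0: Carol.

Answer: Carol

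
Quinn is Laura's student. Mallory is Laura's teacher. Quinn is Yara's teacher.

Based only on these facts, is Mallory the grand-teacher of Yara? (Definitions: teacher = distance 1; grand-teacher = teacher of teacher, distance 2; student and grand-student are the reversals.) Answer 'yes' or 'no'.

Answer: no

Derivation:
Reconstructing the teacher chain from the given facts:
  Mallory -> Laura -> Quinn -> Yara
(each arrow means 'teacher of the next')
Positions in the chain (0 = top):
  position of Mallory: 0
  position of Laura: 1
  position of Quinn: 2
  position of Yara: 3

Mallory is at position 0, Yara is at position 3; signed distance (j - i) = 3.
'grand-teacher' requires j - i = 2. Actual distance is 3, so the relation does NOT hold.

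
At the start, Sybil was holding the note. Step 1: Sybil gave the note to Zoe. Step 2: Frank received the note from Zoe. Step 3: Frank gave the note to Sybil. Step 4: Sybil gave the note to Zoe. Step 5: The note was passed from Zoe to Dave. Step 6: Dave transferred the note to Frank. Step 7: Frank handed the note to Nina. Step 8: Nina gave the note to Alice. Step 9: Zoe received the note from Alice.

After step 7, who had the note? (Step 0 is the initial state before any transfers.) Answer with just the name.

Tracking the note holder through step 7:
After step 0 (start): Sybil
After step 1: Zoe
After step 2: Frank
After step 3: Sybil
After step 4: Zoe
After step 5: Dave
After step 6: Frank
After step 7: Nina

At step 7, the holder is Nina.

Answer: Nina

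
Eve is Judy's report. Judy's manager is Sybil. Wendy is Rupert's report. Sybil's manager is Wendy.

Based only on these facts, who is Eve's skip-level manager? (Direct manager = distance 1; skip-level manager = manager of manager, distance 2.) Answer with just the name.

Reconstructing the manager chain from the given facts:
  Rupert -> Wendy -> Sybil -> Judy -> Eve
(each arrow means 'manager of the next')
Positions in the chain (0 = top):
  position of Rupert: 0
  position of Wendy: 1
  position of Sybil: 2
  position of Judy: 3
  position of Eve: 4

Eve is at position 4; the skip-level manager is 2 steps up the chain, i.e. position 2: Sybil.

Answer: Sybil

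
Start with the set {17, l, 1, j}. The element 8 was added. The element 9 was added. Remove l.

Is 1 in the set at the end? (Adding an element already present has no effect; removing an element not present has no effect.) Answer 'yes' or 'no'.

Tracking the set through each operation:
Start: {1, 17, j, l}
Event 1 (add 8): added. Set: {1, 17, 8, j, l}
Event 2 (add 9): added. Set: {1, 17, 8, 9, j, l}
Event 3 (remove l): removed. Set: {1, 17, 8, 9, j}

Final set: {1, 17, 8, 9, j} (size 5)
1 is in the final set.

Answer: yes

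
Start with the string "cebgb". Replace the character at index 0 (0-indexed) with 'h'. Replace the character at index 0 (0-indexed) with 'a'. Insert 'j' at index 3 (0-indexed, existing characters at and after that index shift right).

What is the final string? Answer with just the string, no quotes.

Answer: aebjgb

Derivation:
Applying each edit step by step:
Start: "cebgb"
Op 1 (replace idx 0: 'c' -> 'h'): "cebgb" -> "hebgb"
Op 2 (replace idx 0: 'h' -> 'a'): "hebgb" -> "aebgb"
Op 3 (insert 'j' at idx 3): "aebgb" -> "aebjgb"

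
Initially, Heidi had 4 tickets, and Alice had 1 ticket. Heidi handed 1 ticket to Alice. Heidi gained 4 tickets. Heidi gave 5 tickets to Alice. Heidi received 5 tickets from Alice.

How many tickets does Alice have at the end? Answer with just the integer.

Answer: 2

Derivation:
Tracking counts step by step:
Start: Heidi=4, Alice=1
Event 1 (Heidi -> Alice, 1): Heidi: 4 -> 3, Alice: 1 -> 2. State: Heidi=3, Alice=2
Event 2 (Heidi +4): Heidi: 3 -> 7. State: Heidi=7, Alice=2
Event 3 (Heidi -> Alice, 5): Heidi: 7 -> 2, Alice: 2 -> 7. State: Heidi=2, Alice=7
Event 4 (Alice -> Heidi, 5): Alice: 7 -> 2, Heidi: 2 -> 7. State: Heidi=7, Alice=2

Alice's final count: 2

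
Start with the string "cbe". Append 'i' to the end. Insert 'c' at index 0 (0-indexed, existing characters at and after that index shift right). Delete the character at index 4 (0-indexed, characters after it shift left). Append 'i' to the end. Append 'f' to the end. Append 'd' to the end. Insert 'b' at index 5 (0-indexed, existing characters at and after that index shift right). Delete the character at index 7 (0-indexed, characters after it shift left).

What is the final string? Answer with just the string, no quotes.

Answer: ccbeibf

Derivation:
Applying each edit step by step:
Start: "cbe"
Op 1 (append 'i'): "cbe" -> "cbei"
Op 2 (insert 'c' at idx 0): "cbei" -> "ccbei"
Op 3 (delete idx 4 = 'i'): "ccbei" -> "ccbe"
Op 4 (append 'i'): "ccbe" -> "ccbei"
Op 5 (append 'f'): "ccbei" -> "ccbeif"
Op 6 (append 'd'): "ccbeif" -> "ccbeifd"
Op 7 (insert 'b' at idx 5): "ccbeifd" -> "ccbeibfd"
Op 8 (delete idx 7 = 'd'): "ccbeibfd" -> "ccbeibf"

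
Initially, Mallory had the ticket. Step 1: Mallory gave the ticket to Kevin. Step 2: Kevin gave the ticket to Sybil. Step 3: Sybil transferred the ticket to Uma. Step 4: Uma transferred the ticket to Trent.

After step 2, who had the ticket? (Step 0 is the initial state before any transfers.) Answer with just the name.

Tracking the ticket holder through step 2:
After step 0 (start): Mallory
After step 1: Kevin
After step 2: Sybil

At step 2, the holder is Sybil.

Answer: Sybil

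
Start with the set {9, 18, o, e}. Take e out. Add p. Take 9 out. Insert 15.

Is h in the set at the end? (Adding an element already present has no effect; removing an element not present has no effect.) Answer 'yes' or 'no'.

Answer: no

Derivation:
Tracking the set through each operation:
Start: {18, 9, e, o}
Event 1 (remove e): removed. Set: {18, 9, o}
Event 2 (add p): added. Set: {18, 9, o, p}
Event 3 (remove 9): removed. Set: {18, o, p}
Event 4 (add 15): added. Set: {15, 18, o, p}

Final set: {15, 18, o, p} (size 4)
h is NOT in the final set.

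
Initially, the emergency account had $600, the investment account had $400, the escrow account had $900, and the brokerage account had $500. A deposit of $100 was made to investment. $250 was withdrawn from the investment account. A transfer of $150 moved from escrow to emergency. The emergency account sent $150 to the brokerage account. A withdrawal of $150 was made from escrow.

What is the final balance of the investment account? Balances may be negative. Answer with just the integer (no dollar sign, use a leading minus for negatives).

Tracking account balances step by step:
Start: emergency=600, investment=400, escrow=900, brokerage=500
Event 1 (deposit 100 to investment): investment: 400 + 100 = 500. Balances: emergency=600, investment=500, escrow=900, brokerage=500
Event 2 (withdraw 250 from investment): investment: 500 - 250 = 250. Balances: emergency=600, investment=250, escrow=900, brokerage=500
Event 3 (transfer 150 escrow -> emergency): escrow: 900 - 150 = 750, emergency: 600 + 150 = 750. Balances: emergency=750, investment=250, escrow=750, brokerage=500
Event 4 (transfer 150 emergency -> brokerage): emergency: 750 - 150 = 600, brokerage: 500 + 150 = 650. Balances: emergency=600, investment=250, escrow=750, brokerage=650
Event 5 (withdraw 150 from escrow): escrow: 750 - 150 = 600. Balances: emergency=600, investment=250, escrow=600, brokerage=650

Final balance of investment: 250

Answer: 250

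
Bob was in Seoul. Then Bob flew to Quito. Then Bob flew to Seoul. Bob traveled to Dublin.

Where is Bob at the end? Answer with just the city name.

Answer: Dublin

Derivation:
Tracking Bob's location:
Start: Bob is in Seoul.
After move 1: Seoul -> Quito. Bob is in Quito.
After move 2: Quito -> Seoul. Bob is in Seoul.
After move 3: Seoul -> Dublin. Bob is in Dublin.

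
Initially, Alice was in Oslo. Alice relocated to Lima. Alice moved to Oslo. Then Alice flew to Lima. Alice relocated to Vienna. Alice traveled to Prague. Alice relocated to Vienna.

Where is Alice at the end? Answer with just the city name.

Answer: Vienna

Derivation:
Tracking Alice's location:
Start: Alice is in Oslo.
After move 1: Oslo -> Lima. Alice is in Lima.
After move 2: Lima -> Oslo. Alice is in Oslo.
After move 3: Oslo -> Lima. Alice is in Lima.
After move 4: Lima -> Vienna. Alice is in Vienna.
After move 5: Vienna -> Prague. Alice is in Prague.
After move 6: Prague -> Vienna. Alice is in Vienna.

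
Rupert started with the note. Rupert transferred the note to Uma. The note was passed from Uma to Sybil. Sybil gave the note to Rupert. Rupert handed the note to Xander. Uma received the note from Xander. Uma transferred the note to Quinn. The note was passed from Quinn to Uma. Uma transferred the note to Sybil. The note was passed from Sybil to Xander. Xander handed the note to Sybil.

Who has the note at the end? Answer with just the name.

Tracking the note through each event:
Start: Rupert has the note.
After event 1: Uma has the note.
After event 2: Sybil has the note.
After event 3: Rupert has the note.
After event 4: Xander has the note.
After event 5: Uma has the note.
After event 6: Quinn has the note.
After event 7: Uma has the note.
After event 8: Sybil has the note.
After event 9: Xander has the note.
After event 10: Sybil has the note.

Answer: Sybil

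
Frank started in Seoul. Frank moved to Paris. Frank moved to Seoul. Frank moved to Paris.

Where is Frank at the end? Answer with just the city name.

Answer: Paris

Derivation:
Tracking Frank's location:
Start: Frank is in Seoul.
After move 1: Seoul -> Paris. Frank is in Paris.
After move 2: Paris -> Seoul. Frank is in Seoul.
After move 3: Seoul -> Paris. Frank is in Paris.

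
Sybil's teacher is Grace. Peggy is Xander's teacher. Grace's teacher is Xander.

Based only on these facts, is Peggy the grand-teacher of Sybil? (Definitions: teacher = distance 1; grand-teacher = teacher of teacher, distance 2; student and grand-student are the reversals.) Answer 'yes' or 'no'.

Answer: no

Derivation:
Reconstructing the teacher chain from the given facts:
  Peggy -> Xander -> Grace -> Sybil
(each arrow means 'teacher of the next')
Positions in the chain (0 = top):
  position of Peggy: 0
  position of Xander: 1
  position of Grace: 2
  position of Sybil: 3

Peggy is at position 0, Sybil is at position 3; signed distance (j - i) = 3.
'grand-teacher' requires j - i = 2. Actual distance is 3, so the relation does NOT hold.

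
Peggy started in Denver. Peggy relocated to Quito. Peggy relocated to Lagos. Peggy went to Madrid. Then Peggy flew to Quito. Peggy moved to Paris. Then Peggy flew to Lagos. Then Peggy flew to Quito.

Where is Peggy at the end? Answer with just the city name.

Tracking Peggy's location:
Start: Peggy is in Denver.
After move 1: Denver -> Quito. Peggy is in Quito.
After move 2: Quito -> Lagos. Peggy is in Lagos.
After move 3: Lagos -> Madrid. Peggy is in Madrid.
After move 4: Madrid -> Quito. Peggy is in Quito.
After move 5: Quito -> Paris. Peggy is in Paris.
After move 6: Paris -> Lagos. Peggy is in Lagos.
After move 7: Lagos -> Quito. Peggy is in Quito.

Answer: Quito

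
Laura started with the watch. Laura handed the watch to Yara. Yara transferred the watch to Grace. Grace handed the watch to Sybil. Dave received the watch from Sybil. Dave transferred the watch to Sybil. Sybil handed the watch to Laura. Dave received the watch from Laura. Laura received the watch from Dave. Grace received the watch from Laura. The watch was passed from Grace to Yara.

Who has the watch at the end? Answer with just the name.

Answer: Yara

Derivation:
Tracking the watch through each event:
Start: Laura has the watch.
After event 1: Yara has the watch.
After event 2: Grace has the watch.
After event 3: Sybil has the watch.
After event 4: Dave has the watch.
After event 5: Sybil has the watch.
After event 6: Laura has the watch.
After event 7: Dave has the watch.
After event 8: Laura has the watch.
After event 9: Grace has the watch.
After event 10: Yara has the watch.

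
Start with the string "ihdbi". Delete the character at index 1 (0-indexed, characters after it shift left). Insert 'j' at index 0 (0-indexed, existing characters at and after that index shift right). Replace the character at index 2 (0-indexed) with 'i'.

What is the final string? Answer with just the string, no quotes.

Answer: jiibi

Derivation:
Applying each edit step by step:
Start: "ihdbi"
Op 1 (delete idx 1 = 'h'): "ihdbi" -> "idbi"
Op 2 (insert 'j' at idx 0): "idbi" -> "jidbi"
Op 3 (replace idx 2: 'd' -> 'i'): "jidbi" -> "jiibi"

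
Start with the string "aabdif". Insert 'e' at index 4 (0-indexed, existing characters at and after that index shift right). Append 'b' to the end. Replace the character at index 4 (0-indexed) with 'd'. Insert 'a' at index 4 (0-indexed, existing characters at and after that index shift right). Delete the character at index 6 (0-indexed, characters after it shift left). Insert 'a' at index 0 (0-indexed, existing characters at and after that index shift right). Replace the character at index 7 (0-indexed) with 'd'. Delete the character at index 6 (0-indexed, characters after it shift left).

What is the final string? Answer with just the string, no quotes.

Applying each edit step by step:
Start: "aabdif"
Op 1 (insert 'e' at idx 4): "aabdif" -> "aabdeif"
Op 2 (append 'b'): "aabdeif" -> "aabdeifb"
Op 3 (replace idx 4: 'e' -> 'd'): "aabdeifb" -> "aabddifb"
Op 4 (insert 'a' at idx 4): "aabddifb" -> "aabdadifb"
Op 5 (delete idx 6 = 'i'): "aabdadifb" -> "aabdadfb"
Op 6 (insert 'a' at idx 0): "aabdadfb" -> "aaabdadfb"
Op 7 (replace idx 7: 'f' -> 'd'): "aaabdadfb" -> "aaabdaddb"
Op 8 (delete idx 6 = 'd'): "aaabdaddb" -> "aaabdadb"

Answer: aaabdadb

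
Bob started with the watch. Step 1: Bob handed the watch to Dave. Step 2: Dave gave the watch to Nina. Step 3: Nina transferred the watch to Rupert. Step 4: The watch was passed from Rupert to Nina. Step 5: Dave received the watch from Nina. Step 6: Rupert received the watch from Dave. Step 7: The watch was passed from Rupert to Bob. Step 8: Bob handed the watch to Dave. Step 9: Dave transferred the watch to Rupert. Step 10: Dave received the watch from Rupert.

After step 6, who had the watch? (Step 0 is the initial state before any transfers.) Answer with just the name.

Answer: Rupert

Derivation:
Tracking the watch holder through step 6:
After step 0 (start): Bob
After step 1: Dave
After step 2: Nina
After step 3: Rupert
After step 4: Nina
After step 5: Dave
After step 6: Rupert

At step 6, the holder is Rupert.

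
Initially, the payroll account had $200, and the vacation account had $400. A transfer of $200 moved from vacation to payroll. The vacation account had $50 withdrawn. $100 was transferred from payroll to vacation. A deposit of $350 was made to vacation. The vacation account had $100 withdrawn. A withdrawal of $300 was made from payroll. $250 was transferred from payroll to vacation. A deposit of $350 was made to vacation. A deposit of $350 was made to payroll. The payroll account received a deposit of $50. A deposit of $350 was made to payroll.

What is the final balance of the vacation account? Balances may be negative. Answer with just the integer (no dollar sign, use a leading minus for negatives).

Answer: 1100

Derivation:
Tracking account balances step by step:
Start: payroll=200, vacation=400
Event 1 (transfer 200 vacation -> payroll): vacation: 400 - 200 = 200, payroll: 200 + 200 = 400. Balances: payroll=400, vacation=200
Event 2 (withdraw 50 from vacation): vacation: 200 - 50 = 150. Balances: payroll=400, vacation=150
Event 3 (transfer 100 payroll -> vacation): payroll: 400 - 100 = 300, vacation: 150 + 100 = 250. Balances: payroll=300, vacation=250
Event 4 (deposit 350 to vacation): vacation: 250 + 350 = 600. Balances: payroll=300, vacation=600
Event 5 (withdraw 100 from vacation): vacation: 600 - 100 = 500. Balances: payroll=300, vacation=500
Event 6 (withdraw 300 from payroll): payroll: 300 - 300 = 0. Balances: payroll=0, vacation=500
Event 7 (transfer 250 payroll -> vacation): payroll: 0 - 250 = -250, vacation: 500 + 250 = 750. Balances: payroll=-250, vacation=750
Event 8 (deposit 350 to vacation): vacation: 750 + 350 = 1100. Balances: payroll=-250, vacation=1100
Event 9 (deposit 350 to payroll): payroll: -250 + 350 = 100. Balances: payroll=100, vacation=1100
Event 10 (deposit 50 to payroll): payroll: 100 + 50 = 150. Balances: payroll=150, vacation=1100
Event 11 (deposit 350 to payroll): payroll: 150 + 350 = 500. Balances: payroll=500, vacation=1100

Final balance of vacation: 1100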